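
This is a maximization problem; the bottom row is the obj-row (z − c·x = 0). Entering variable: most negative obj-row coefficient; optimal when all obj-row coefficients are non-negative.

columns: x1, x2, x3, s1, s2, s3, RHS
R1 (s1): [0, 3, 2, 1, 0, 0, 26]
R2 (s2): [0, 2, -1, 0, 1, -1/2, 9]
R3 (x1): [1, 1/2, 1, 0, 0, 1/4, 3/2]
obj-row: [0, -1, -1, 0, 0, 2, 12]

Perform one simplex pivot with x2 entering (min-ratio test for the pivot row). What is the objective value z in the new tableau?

Ratio test on column x2 — row 1: 26/3 = 26/3; row 2: 9/2 = 9/2; row 3: (3/2)/(1/2) = 3. Minimum is 3 at row 3 (x1 leaves); pivot element 1/2.
Pivot on row 3; the obj-row RHS becomes 12 − (-1)·3 = 15.

15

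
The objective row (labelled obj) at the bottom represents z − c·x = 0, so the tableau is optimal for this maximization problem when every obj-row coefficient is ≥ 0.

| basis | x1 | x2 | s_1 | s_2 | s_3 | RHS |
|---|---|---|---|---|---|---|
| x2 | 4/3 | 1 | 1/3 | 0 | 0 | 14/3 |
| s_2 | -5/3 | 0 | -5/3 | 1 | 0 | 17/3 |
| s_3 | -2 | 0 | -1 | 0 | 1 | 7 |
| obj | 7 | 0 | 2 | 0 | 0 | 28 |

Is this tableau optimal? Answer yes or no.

yes

Every obj-row coefficient is ≥ 0, so the tableau is optimal.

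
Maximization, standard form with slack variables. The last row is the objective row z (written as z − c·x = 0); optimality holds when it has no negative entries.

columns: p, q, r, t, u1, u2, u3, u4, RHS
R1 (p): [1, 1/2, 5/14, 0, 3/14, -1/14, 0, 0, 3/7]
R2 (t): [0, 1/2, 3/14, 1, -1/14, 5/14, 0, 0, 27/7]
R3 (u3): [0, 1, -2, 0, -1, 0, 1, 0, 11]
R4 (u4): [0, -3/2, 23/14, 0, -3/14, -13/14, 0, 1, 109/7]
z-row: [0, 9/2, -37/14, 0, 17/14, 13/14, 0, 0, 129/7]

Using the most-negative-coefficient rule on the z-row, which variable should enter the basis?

r

Negative z-row entries: r: -37/14.
The most negative is -37/14 in column r, so r enters.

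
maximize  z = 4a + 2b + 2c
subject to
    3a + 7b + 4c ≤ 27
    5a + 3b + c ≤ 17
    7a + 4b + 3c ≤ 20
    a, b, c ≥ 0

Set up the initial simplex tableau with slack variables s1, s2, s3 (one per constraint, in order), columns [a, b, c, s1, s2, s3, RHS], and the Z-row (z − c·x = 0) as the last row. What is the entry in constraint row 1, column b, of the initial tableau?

Constraint 1 has coefficient 7 on b.

7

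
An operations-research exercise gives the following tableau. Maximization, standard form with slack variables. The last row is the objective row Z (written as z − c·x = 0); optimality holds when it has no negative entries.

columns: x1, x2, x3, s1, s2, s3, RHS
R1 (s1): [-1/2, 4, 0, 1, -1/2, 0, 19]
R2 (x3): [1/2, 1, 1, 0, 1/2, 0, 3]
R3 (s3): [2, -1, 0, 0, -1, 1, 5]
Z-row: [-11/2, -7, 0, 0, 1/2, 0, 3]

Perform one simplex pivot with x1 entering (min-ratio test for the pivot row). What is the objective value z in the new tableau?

67/4

Ratio test on column x1 — row 1: entry -1/2 ≤ 0; row 2: 3/(1/2) = 6; row 3: 5/2 = 5/2. Minimum is 5/2 at row 3 (s3 leaves); pivot element 2.
Pivot on row 3; the Z-row RHS becomes 3 − (-11/2)·(5/2) = 67/4.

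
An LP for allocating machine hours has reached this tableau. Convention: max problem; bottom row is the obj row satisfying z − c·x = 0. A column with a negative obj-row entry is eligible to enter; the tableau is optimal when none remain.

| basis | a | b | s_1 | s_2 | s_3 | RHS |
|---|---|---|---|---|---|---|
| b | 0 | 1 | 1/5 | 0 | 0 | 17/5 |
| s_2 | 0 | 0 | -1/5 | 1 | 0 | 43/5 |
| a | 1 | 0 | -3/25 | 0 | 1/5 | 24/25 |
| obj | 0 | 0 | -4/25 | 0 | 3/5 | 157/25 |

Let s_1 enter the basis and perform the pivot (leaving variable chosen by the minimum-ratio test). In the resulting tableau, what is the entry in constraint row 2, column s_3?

Ratio test on column s_1 — row 1: (17/5)/(1/5) = 17; row 2: entry -1/5 ≤ 0; row 3: entry -3/25 ≤ 0. Minimum is 17 at row 1 (b leaves); pivot element 1/5.
Divide row 1 by 1/5; eliminate column s_1 from the other rows.
Row 2 update in column s_3: 0 − (-1/5)·0 = 0.

0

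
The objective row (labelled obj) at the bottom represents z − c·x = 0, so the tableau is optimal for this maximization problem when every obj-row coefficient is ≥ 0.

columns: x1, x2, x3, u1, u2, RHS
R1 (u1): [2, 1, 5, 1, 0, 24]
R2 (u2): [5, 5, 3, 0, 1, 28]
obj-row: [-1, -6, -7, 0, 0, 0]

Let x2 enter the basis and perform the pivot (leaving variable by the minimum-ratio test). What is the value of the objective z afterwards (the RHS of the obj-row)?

168/5

Ratio test on column x2 — row 1: 24/1 = 24; row 2: 28/5 = 28/5. Minimum is 28/5 at row 2 (u2 leaves); pivot element 5.
Pivot on row 2; the obj-row RHS becomes 0 − (-6)·(28/5) = 168/5.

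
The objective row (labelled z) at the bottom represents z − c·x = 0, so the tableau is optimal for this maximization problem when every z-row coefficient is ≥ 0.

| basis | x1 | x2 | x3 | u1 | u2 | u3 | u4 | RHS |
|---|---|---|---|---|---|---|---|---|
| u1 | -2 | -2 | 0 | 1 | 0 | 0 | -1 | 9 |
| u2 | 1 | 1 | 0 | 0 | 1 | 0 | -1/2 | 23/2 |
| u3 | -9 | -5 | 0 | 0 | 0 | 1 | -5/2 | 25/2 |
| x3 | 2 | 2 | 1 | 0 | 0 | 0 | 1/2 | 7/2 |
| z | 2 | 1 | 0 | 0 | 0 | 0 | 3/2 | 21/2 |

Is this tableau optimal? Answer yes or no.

Every z-row coefficient is ≥ 0, so the tableau is optimal.

yes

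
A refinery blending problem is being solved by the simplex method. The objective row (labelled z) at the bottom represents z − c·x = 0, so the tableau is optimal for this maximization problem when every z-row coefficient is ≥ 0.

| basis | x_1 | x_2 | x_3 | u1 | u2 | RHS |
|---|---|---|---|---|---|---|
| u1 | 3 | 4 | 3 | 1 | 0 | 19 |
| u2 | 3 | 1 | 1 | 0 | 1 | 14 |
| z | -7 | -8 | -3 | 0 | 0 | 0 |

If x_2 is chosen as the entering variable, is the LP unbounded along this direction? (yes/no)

Column x_2 has positive entries in row(s) 1, 2, so the ratio test bounds it — not unbounded.

no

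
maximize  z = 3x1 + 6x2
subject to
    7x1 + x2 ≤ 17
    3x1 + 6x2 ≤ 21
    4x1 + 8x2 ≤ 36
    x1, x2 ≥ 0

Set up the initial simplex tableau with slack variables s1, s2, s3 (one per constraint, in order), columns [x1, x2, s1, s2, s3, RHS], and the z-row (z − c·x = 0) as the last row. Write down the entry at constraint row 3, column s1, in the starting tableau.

0

Slack s1 belongs to constraint 1; its column is the unit vector e_1, so the entry in row 3 is 0.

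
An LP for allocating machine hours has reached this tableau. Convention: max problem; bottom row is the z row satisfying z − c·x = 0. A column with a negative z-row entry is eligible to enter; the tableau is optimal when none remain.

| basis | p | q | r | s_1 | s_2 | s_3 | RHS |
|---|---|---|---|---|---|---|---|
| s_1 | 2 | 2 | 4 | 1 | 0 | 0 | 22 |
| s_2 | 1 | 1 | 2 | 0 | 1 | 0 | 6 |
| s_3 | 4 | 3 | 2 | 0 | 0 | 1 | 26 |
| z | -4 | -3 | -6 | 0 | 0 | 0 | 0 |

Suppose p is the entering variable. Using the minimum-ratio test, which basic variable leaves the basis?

Column p entries and ratios — s_1: 22/2 = 11; s_2: 6/1 = 6; s_3: 26/4 = 13/2.
Smallest ratio is 6 in the row of s_2, so s_2 leaves.

s_2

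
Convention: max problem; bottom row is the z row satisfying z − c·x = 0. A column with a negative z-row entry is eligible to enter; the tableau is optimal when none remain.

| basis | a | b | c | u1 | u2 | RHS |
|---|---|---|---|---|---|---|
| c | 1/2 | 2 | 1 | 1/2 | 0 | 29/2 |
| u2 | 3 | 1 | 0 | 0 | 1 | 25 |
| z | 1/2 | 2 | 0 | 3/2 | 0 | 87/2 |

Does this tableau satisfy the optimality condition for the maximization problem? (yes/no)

yes

Every z-row coefficient is ≥ 0, so the tableau is optimal.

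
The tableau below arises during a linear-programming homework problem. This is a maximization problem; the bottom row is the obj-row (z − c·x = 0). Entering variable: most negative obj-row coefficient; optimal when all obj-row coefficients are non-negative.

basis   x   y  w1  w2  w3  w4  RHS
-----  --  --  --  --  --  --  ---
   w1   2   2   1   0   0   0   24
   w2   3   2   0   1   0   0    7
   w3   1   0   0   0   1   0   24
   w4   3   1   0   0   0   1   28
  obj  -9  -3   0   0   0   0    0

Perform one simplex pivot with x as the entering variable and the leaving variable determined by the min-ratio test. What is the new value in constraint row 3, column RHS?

Ratio test on column x — row 1: 24/2 = 12; row 2: 7/3 = 7/3; row 3: 24/1 = 24; row 4: 28/3 = 28/3. Minimum is 7/3 at row 2 (w2 leaves); pivot element 3.
Divide row 2 by 3; eliminate column x from the other rows.
Row 3 update in column RHS: 24 − 1·(7/3) = 65/3.

65/3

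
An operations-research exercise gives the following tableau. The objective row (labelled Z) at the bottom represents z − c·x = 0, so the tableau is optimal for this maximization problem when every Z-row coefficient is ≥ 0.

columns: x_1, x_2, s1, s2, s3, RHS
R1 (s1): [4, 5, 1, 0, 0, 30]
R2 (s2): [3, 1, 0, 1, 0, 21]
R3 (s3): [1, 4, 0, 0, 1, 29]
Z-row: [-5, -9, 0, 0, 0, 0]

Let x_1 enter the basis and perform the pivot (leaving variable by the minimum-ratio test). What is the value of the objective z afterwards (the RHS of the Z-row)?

35

Ratio test on column x_1 — row 1: 30/4 = 15/2; row 2: 21/3 = 7; row 3: 29/1 = 29. Minimum is 7 at row 2 (s2 leaves); pivot element 3.
Pivot on row 2; the Z-row RHS becomes 0 − (-5)·7 = 35.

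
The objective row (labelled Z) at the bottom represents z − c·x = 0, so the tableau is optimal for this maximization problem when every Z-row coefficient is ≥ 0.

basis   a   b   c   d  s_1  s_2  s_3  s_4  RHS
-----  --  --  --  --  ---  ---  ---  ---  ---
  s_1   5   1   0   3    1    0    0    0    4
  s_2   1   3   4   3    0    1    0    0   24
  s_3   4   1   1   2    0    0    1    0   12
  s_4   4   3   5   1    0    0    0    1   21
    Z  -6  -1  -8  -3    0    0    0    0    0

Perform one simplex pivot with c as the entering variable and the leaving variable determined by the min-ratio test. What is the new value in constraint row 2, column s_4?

-4/5

Ratio test on column c — row 1: entry 0 ≤ 0; row 2: 24/4 = 6; row 3: 12/1 = 12; row 4: 21/5 = 21/5. Minimum is 21/5 at row 4 (s_4 leaves); pivot element 5.
Divide row 4 by 5; eliminate column c from the other rows.
Row 2 update in column s_4: 0 − 4·(1/5) = -4/5.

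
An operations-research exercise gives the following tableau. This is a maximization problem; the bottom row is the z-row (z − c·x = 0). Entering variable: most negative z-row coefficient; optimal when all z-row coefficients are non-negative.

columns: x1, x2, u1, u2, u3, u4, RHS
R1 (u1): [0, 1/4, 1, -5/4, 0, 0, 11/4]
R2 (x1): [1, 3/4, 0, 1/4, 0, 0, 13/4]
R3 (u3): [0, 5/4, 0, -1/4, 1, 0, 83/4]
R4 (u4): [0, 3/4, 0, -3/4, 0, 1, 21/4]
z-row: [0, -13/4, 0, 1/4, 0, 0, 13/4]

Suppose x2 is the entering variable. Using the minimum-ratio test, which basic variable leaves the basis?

x1

Column x2 entries and ratios — u1: (11/4)/(1/4) = 11; x1: (13/4)/(3/4) = 13/3; u3: (83/4)/(5/4) = 83/5; u4: (21/4)/(3/4) = 7.
Smallest ratio is 13/3 in the row of x1, so x1 leaves.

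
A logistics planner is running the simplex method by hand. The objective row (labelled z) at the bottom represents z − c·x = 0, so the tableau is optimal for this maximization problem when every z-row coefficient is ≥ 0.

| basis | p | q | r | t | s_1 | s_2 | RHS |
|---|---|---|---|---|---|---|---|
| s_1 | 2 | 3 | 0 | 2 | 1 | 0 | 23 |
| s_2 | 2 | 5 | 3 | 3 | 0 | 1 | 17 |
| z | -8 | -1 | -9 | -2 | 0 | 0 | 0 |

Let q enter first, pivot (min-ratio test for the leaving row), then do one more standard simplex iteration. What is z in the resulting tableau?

51

Ratio test on column q — row 1: 23/3 = 23/3; row 2: 17/5 = 17/5. Minimum is 17/5 at row 2 (s_2 leaves); pivot element 5.
Pivot on row 2; the z-row RHS becomes 0 − (-1)·(17/5) = 17/5.
Next entering variable (most negative z-row entry -42/5): r.
Ratio test on column r — row 1: entry -9/5 ≤ 0; row 2: (17/5)/(3/5) = 17/3. Minimum is 17/3 at row 2 (q leaves); pivot element 3/5.
After the second pivot the z-row RHS is 17/5 − (-42/5)·(17/3) = 51.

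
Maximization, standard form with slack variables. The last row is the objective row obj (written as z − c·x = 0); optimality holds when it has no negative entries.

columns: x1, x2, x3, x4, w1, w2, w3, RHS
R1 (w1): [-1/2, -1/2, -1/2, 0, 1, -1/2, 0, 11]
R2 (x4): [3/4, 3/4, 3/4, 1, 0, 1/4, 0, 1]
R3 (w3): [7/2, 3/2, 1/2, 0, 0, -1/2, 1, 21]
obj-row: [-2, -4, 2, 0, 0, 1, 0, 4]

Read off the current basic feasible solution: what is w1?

11

w1 is basic (row 1); its value is the RHS of that row, 11.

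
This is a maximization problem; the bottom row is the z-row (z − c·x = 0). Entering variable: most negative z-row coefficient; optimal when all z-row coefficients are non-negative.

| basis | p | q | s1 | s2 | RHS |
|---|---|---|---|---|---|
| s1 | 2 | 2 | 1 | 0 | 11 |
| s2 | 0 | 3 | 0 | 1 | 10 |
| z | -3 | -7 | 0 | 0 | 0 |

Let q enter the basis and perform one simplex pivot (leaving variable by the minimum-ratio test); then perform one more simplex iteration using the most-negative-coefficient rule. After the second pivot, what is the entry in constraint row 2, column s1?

0

Ratio test on column q — row 1: 11/2 = 11/2; row 2: 10/3 = 10/3. Minimum is 10/3 at row 2 (s2 leaves); pivot element 3.
Divide row 2 by 3; eliminate column q from the other rows.
Second iteration: most negative z-row entry is -3 in column p, so p enters.
Ratio test on column p — row 1: (13/3)/2 = 13/6; row 2: entry 0 ≤ 0. Minimum is 13/6 at row 1 (s1 leaves); pivot element 2.
Divide row 1 by 2; eliminate column p from the other rows.
After both pivots, the entry at constraint row 2, column s1 is 0.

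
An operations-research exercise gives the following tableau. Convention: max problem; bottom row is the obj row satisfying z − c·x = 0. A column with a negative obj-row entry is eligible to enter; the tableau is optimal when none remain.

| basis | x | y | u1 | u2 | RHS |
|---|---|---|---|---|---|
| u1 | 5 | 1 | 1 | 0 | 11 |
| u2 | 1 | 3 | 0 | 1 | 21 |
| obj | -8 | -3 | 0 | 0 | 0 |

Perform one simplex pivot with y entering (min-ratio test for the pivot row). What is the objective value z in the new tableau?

21

Ratio test on column y — row 1: 11/1 = 11; row 2: 21/3 = 7. Minimum is 7 at row 2 (u2 leaves); pivot element 3.
Pivot on row 2; the obj-row RHS becomes 0 − (-3)·7 = 21.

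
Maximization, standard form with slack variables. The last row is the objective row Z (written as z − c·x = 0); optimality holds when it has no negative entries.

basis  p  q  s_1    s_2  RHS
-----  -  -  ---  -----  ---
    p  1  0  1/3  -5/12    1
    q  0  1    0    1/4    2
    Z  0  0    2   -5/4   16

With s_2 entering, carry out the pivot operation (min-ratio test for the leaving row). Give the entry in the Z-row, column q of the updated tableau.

5

Ratio test on column s_2 — row 1: entry -5/12 ≤ 0; row 2: 2/(1/4) = 8. Minimum is 8 at row 2 (q leaves); pivot element 1/4.
Divide row 2 by 1/4; eliminate column s_2 from the other rows.
Z-row update in column q: 0 − (-5/4)·4 = 5.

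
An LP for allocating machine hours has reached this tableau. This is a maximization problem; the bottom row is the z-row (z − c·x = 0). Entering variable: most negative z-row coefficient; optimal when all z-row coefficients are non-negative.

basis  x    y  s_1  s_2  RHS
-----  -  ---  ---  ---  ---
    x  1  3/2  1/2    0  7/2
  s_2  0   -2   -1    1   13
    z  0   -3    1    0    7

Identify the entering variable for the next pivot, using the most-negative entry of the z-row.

y

Negative z-row entries: y: -3.
The most negative is -3 in column y, so y enters.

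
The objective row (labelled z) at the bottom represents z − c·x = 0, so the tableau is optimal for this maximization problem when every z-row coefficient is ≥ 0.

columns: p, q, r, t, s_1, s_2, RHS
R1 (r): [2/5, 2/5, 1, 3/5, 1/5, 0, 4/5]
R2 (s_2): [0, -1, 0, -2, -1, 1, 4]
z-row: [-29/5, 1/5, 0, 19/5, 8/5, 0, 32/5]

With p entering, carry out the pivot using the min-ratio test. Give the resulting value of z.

18

Ratio test on column p — row 1: (4/5)/(2/5) = 2; row 2: entry 0 ≤ 0. Minimum is 2 at row 1 (r leaves); pivot element 2/5.
Pivot on row 1; the z-row RHS becomes 32/5 − (-29/5)·2 = 18.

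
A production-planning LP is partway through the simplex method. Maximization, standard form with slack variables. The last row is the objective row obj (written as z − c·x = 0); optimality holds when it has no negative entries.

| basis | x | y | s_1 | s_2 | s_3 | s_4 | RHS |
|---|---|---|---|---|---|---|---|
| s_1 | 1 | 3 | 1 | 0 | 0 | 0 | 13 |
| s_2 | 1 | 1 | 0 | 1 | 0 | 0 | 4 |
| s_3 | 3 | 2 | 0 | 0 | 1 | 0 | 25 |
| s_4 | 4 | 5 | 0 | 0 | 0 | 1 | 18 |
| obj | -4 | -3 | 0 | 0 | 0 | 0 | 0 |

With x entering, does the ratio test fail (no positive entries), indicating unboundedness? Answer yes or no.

no

Column x has positive entries in row(s) 1, 2, 3, 4, so the ratio test bounds it — not unbounded.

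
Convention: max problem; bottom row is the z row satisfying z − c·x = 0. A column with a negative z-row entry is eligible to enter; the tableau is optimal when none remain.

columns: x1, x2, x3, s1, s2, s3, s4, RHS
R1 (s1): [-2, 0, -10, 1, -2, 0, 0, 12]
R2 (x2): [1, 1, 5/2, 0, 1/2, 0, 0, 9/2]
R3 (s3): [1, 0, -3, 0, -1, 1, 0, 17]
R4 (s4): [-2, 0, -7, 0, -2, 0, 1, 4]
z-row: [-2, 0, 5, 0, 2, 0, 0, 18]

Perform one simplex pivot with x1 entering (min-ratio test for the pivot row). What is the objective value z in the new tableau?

Ratio test on column x1 — row 1: entry -2 ≤ 0; row 2: (9/2)/1 = 9/2; row 3: 17/1 = 17; row 4: entry -2 ≤ 0. Minimum is 9/2 at row 2 (x2 leaves); pivot element 1.
Pivot on row 2; the z-row RHS becomes 18 − (-2)·(9/2) = 27.

27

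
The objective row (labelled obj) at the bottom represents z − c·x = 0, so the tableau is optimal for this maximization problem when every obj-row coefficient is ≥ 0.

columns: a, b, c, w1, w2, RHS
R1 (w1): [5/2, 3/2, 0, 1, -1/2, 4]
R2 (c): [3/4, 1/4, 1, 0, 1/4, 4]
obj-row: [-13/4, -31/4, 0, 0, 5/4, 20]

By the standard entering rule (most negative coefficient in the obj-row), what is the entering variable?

Negative obj-row entries: a: -13/4, b: -31/4.
The most negative is -31/4 in column b, so b enters.

b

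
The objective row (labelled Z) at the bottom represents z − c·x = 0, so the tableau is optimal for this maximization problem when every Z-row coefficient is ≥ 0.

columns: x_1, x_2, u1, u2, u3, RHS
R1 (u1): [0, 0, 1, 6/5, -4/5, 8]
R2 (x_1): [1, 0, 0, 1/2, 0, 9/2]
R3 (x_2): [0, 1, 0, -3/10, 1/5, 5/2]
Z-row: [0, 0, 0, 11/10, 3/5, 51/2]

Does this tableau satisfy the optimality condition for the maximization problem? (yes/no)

Every Z-row coefficient is ≥ 0, so the tableau is optimal.

yes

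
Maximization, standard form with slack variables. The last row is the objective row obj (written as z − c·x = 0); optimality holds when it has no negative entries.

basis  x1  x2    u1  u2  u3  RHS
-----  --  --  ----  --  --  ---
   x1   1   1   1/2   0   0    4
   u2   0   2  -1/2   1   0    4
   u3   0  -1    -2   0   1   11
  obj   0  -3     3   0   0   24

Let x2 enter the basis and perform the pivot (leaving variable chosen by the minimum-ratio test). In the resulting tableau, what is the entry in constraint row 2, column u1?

-1/4

Ratio test on column x2 — row 1: 4/1 = 4; row 2: 4/2 = 2; row 3: entry -1 ≤ 0. Minimum is 2 at row 2 (u2 leaves); pivot element 2.
Divide row 2 by 2; eliminate column x2 from the other rows.
In the new row 2, the u1 entry is the old entry divided by the pivot: (-1/2)/2 = -1/4.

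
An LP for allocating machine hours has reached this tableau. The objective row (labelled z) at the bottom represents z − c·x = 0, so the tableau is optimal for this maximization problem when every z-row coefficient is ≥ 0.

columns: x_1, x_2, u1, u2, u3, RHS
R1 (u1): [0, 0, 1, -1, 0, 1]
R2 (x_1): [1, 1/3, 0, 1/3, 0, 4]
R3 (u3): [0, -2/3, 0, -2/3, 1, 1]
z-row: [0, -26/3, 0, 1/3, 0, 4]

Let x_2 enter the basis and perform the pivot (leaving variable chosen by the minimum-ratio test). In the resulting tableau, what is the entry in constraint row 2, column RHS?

Ratio test on column x_2 — row 1: entry 0 ≤ 0; row 2: 4/(1/3) = 12; row 3: entry -2/3 ≤ 0. Minimum is 12 at row 2 (x_1 leaves); pivot element 1/3.
Divide row 2 by 1/3; eliminate column x_2 from the other rows.
In the new row 2, the RHS entry is the old entry divided by the pivot: 4/(1/3) = 12.

12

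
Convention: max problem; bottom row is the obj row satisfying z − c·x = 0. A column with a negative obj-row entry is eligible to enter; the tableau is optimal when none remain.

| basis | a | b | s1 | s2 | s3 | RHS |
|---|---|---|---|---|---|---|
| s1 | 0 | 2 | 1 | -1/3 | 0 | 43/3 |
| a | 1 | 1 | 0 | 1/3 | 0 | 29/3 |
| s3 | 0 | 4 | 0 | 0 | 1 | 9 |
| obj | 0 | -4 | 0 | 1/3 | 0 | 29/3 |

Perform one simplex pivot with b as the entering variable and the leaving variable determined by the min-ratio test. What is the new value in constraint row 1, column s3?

Ratio test on column b — row 1: (43/3)/2 = 43/6; row 2: (29/3)/1 = 29/3; row 3: 9/4 = 9/4. Minimum is 9/4 at row 3 (s3 leaves); pivot element 4.
Divide row 3 by 4; eliminate column b from the other rows.
Row 1 update in column s3: 0 − 2·(1/4) = -1/2.

-1/2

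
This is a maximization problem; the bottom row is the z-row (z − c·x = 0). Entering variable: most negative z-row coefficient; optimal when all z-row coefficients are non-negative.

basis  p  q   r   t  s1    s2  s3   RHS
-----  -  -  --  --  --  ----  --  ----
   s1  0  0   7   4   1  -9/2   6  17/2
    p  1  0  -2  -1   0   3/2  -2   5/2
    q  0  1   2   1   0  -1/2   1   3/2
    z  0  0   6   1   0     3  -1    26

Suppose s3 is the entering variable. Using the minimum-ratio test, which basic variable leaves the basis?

s1

Column s3 entries and ratios — s1: (17/2)/6 = 17/12; p: -2 ≤ 0, skip; q: (3/2)/1 = 3/2.
Smallest ratio is 17/12 in the row of s1, so s1 leaves.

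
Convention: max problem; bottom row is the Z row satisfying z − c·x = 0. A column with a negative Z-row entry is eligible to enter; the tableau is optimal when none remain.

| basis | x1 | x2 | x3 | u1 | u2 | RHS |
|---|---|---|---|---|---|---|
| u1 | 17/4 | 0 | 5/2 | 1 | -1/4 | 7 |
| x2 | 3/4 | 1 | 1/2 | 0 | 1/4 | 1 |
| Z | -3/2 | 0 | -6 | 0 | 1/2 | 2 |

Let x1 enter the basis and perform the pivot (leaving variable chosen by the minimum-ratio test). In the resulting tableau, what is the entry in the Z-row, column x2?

2

Ratio test on column x1 — row 1: 7/(17/4) = 28/17; row 2: 1/(3/4) = 4/3. Minimum is 4/3 at row 2 (x2 leaves); pivot element 3/4.
Divide row 2 by 3/4; eliminate column x1 from the other rows.
Z-row update in column x2: 0 − (-3/2)·(4/3) = 2.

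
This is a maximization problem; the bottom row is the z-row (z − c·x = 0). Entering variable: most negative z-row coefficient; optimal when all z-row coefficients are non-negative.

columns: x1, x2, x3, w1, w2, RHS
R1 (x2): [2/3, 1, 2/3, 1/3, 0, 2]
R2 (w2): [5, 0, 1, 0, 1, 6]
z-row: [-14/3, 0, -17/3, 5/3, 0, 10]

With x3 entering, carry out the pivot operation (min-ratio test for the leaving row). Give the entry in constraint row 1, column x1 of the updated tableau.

1

Ratio test on column x3 — row 1: 2/(2/3) = 3; row 2: 6/1 = 6. Minimum is 3 at row 1 (x2 leaves); pivot element 2/3.
Divide row 1 by 2/3; eliminate column x3 from the other rows.
In the new row 1, the x1 entry is the old entry divided by the pivot: (2/3)/(2/3) = 1.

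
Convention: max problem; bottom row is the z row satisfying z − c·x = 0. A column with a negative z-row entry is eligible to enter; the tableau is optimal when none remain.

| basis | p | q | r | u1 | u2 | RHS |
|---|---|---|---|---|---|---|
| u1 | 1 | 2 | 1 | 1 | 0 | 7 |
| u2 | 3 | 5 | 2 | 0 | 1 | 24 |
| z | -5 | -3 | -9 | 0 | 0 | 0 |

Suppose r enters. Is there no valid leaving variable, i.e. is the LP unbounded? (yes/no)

no

Column r has positive entries in row(s) 1, 2, so the ratio test bounds it — not unbounded.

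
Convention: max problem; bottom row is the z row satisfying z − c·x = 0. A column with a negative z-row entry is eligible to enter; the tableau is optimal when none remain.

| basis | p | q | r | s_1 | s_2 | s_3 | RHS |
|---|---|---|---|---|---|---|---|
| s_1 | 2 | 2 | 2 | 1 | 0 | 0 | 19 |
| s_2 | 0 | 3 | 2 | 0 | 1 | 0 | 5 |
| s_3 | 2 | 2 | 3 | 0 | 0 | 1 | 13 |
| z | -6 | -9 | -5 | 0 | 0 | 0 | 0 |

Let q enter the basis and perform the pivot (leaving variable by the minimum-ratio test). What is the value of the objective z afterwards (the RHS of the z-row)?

15

Ratio test on column q — row 1: 19/2 = 19/2; row 2: 5/3 = 5/3; row 3: 13/2 = 13/2. Minimum is 5/3 at row 2 (s_2 leaves); pivot element 3.
Pivot on row 2; the z-row RHS becomes 0 − (-9)·(5/3) = 15.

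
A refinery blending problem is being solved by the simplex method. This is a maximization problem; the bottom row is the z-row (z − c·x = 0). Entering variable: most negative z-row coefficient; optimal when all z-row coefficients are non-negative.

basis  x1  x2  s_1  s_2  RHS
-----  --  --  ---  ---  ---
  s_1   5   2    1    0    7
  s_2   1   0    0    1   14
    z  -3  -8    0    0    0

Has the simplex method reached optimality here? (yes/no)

no

The z-row has a negative entry -8 in column x2, so it is not optimal.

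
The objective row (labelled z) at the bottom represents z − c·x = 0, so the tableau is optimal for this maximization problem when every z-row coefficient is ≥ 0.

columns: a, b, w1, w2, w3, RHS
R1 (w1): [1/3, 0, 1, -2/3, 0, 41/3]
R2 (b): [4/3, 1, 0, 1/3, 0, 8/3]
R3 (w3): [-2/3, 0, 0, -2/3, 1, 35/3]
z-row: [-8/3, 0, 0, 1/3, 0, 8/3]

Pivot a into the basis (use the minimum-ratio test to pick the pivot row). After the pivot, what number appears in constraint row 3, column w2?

Ratio test on column a — row 1: (41/3)/(1/3) = 41; row 2: (8/3)/(4/3) = 2; row 3: entry -2/3 ≤ 0. Minimum is 2 at row 2 (b leaves); pivot element 4/3.
Divide row 2 by 4/3; eliminate column a from the other rows.
Row 3 update in column w2: -2/3 − (-2/3)·(1/4) = -1/2.

-1/2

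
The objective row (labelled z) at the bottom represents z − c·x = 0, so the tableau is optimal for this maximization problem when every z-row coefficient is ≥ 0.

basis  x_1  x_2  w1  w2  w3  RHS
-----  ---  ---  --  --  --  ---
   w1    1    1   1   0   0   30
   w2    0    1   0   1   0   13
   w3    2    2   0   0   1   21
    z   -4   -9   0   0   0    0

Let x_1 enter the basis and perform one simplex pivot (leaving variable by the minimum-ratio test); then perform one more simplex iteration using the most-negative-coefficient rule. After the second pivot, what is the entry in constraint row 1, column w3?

Ratio test on column x_1 — row 1: 30/1 = 30; row 2: entry 0 ≤ 0; row 3: 21/2 = 21/2. Minimum is 21/2 at row 3 (w3 leaves); pivot element 2.
Divide row 3 by 2; eliminate column x_1 from the other rows.
Second iteration: most negative z-row entry is -5 in column x_2, so x_2 enters.
Ratio test on column x_2 — row 1: entry 0 ≤ 0; row 2: 13/1 = 13; row 3: (21/2)/1 = 21/2. Minimum is 21/2 at row 3 (x_1 leaves); pivot element 1.
Divide row 3 by 1; eliminate column x_2 from the other rows.
After both pivots, the entry at constraint row 1, column w3 is -1/2.

-1/2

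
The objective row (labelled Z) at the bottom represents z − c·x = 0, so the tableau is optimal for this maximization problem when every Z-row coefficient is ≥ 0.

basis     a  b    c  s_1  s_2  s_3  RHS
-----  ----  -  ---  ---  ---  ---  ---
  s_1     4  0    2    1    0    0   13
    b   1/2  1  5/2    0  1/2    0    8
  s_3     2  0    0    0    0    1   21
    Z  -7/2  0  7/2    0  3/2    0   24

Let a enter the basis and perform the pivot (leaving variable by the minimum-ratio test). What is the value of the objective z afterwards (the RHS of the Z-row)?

Ratio test on column a — row 1: 13/4 = 13/4; row 2: 8/(1/2) = 16; row 3: 21/2 = 21/2. Minimum is 13/4 at row 1 (s_1 leaves); pivot element 4.
Pivot on row 1; the Z-row RHS becomes 24 − (-7/2)·(13/4) = 283/8.

283/8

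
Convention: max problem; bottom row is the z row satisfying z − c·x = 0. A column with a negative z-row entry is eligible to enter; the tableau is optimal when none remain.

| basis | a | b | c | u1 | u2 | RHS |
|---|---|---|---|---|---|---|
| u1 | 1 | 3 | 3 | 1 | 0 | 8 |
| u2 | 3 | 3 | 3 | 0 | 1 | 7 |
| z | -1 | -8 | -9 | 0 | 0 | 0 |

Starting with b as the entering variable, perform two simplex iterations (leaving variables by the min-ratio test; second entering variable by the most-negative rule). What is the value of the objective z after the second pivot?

21

Ratio test on column b — row 1: 8/3 = 8/3; row 2: 7/3 = 7/3. Minimum is 7/3 at row 2 (u2 leaves); pivot element 3.
Pivot on row 2; the z-row RHS becomes 0 − (-8)·(7/3) = 56/3.
Next entering variable (most negative z-row entry -1): c.
Ratio test on column c — row 1: entry 0 ≤ 0; row 2: (7/3)/1 = 7/3. Minimum is 7/3 at row 2 (b leaves); pivot element 1.
After the second pivot the z-row RHS is 56/3 − (-1)·(7/3) = 21.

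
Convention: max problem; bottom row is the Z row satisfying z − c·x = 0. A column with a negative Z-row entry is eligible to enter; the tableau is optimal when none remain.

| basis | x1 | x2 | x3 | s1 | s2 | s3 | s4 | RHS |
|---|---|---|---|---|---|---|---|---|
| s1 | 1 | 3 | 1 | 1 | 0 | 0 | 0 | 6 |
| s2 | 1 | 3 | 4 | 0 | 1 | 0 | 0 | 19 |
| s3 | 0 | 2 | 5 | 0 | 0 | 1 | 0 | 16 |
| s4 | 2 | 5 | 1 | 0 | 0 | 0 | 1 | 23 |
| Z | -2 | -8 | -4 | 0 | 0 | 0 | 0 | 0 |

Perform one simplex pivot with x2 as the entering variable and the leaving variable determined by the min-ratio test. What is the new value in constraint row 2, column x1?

0

Ratio test on column x2 — row 1: 6/3 = 2; row 2: 19/3 = 19/3; row 3: 16/2 = 8; row 4: 23/5 = 23/5. Minimum is 2 at row 1 (s1 leaves); pivot element 3.
Divide row 1 by 3; eliminate column x2 from the other rows.
Row 2 update in column x1: 1 − 3·(1/3) = 0.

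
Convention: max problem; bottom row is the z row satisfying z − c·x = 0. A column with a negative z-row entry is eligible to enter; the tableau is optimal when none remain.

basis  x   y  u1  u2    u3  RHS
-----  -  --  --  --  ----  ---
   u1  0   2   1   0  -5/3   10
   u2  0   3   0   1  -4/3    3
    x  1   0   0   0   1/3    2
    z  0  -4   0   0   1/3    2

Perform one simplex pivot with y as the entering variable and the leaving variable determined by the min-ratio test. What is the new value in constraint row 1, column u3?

-7/9

Ratio test on column y — row 1: 10/2 = 5; row 2: 3/3 = 1; row 3: entry 0 ≤ 0. Minimum is 1 at row 2 (u2 leaves); pivot element 3.
Divide row 2 by 3; eliminate column y from the other rows.
Row 1 update in column u3: -5/3 − 2·(-4/9) = -7/9.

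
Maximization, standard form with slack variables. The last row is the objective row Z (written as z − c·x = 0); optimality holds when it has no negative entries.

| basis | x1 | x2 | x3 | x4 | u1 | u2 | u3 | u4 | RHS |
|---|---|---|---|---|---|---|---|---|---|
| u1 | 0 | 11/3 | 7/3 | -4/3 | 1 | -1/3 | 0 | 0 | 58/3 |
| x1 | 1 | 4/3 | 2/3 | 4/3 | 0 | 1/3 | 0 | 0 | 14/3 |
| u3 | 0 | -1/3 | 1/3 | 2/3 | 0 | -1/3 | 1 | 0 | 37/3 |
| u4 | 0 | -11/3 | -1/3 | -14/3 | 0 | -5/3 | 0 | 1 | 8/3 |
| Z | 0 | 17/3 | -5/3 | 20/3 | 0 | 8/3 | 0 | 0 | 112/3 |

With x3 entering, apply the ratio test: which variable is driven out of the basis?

x1

Column x3 entries and ratios — u1: (58/3)/(7/3) = 58/7; x1: (14/3)/(2/3) = 7; u3: (37/3)/(1/3) = 37; u4: -1/3 ≤ 0, skip.
Smallest ratio is 7 in the row of x1, so x1 leaves.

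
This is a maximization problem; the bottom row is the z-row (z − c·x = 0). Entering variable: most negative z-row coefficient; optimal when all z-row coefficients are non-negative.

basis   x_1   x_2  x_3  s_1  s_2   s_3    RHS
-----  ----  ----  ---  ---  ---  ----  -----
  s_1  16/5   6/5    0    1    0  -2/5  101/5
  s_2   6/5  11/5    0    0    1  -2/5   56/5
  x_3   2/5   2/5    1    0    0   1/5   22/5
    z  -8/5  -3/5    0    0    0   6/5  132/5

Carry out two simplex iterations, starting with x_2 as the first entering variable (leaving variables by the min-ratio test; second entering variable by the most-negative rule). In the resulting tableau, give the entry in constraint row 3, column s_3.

Ratio test on column x_2 — row 1: (101/5)/(6/5) = 101/6; row 2: (56/5)/(11/5) = 56/11; row 3: (22/5)/(2/5) = 11. Minimum is 56/11 at row 2 (s_2 leaves); pivot element 11/5.
Divide row 2 by 11/5; eliminate column x_2 from the other rows.
Second iteration: most negative z-row entry is -14/11 in column x_1, so x_1 enters.
Ratio test on column x_1 — row 1: (155/11)/(28/11) = 155/28; row 2: (56/11)/(6/11) = 28/3; row 3: (26/11)/(2/11) = 13. Minimum is 155/28 at row 1 (s_1 leaves); pivot element 28/11.
Divide row 1 by 28/11; eliminate column x_1 from the other rows.
After both pivots, the entry at constraint row 3, column s_3 is 2/7.

2/7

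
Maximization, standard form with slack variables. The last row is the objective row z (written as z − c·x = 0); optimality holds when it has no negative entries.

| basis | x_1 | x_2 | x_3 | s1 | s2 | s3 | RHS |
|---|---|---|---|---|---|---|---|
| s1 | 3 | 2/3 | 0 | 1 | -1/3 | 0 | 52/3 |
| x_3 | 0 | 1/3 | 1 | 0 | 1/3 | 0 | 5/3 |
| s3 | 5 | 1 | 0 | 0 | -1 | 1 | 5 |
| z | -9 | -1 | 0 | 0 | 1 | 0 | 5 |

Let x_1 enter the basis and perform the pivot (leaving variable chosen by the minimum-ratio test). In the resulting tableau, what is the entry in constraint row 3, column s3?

1/5

Ratio test on column x_1 — row 1: (52/3)/3 = 52/9; row 2: entry 0 ≤ 0; row 3: 5/5 = 1. Minimum is 1 at row 3 (s3 leaves); pivot element 5.
Divide row 3 by 5; eliminate column x_1 from the other rows.
In the new row 3, the s3 entry is the old entry divided by the pivot: 1/5 = 1/5.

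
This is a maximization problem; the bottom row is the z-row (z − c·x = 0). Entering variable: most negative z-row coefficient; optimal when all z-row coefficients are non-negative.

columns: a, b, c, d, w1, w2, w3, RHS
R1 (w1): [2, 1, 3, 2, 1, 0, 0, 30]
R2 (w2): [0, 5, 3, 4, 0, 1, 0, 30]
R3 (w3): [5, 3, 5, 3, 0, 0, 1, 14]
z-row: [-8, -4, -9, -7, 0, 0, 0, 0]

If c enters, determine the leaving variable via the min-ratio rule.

w3

Column c entries and ratios — w1: 30/3 = 10; w2: 30/3 = 10; w3: 14/5 = 14/5.
Smallest ratio is 14/5 in the row of w3, so w3 leaves.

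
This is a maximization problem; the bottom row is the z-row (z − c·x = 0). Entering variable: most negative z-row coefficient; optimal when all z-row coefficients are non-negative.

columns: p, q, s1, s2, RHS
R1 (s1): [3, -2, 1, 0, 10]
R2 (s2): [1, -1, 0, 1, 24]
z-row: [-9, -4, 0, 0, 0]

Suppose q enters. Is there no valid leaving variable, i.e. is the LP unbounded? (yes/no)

yes

Every constraint-row entry in column q is ≤ 0, so increasing q is unbounded.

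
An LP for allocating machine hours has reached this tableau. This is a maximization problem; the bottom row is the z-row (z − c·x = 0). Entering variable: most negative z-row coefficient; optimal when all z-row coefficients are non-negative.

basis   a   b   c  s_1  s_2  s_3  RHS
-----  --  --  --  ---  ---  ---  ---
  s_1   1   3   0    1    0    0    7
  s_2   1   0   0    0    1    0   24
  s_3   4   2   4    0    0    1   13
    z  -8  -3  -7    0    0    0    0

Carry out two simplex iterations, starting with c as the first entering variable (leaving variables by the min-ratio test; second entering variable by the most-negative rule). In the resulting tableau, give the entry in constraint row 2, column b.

-1/2

Ratio test on column c — row 1: entry 0 ≤ 0; row 2: entry 0 ≤ 0; row 3: 13/4 = 13/4. Minimum is 13/4 at row 3 (s_3 leaves); pivot element 4.
Divide row 3 by 4; eliminate column c from the other rows.
Second iteration: most negative z-row entry is -1 in column a, so a enters.
Ratio test on column a — row 1: 7/1 = 7; row 2: 24/1 = 24; row 3: (13/4)/1 = 13/4. Minimum is 13/4 at row 3 (c leaves); pivot element 1.
Divide row 3 by 1; eliminate column a from the other rows.
After both pivots, the entry at constraint row 2, column b is -1/2.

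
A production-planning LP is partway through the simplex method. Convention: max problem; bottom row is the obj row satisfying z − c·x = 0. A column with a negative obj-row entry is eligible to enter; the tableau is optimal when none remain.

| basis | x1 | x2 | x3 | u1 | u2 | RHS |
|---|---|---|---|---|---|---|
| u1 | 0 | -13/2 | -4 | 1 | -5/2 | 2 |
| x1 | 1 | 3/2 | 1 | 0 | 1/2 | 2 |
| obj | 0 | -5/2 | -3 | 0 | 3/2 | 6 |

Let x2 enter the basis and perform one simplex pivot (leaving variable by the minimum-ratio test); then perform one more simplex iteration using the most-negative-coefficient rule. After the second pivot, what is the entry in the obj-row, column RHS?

Ratio test on column x2 — row 1: entry -13/2 ≤ 0; row 2: 2/(3/2) = 4/3. Minimum is 4/3 at row 2 (x1 leaves); pivot element 3/2.
Divide row 2 by 3/2; eliminate column x2 from the other rows.
Second iteration: most negative obj-row entry is -4/3 in column x3, so x3 enters.
Ratio test on column x3 — row 1: (32/3)/(1/3) = 32; row 2: (4/3)/(2/3) = 2. Minimum is 2 at row 2 (x2 leaves); pivot element 2/3.
Divide row 2 by 2/3; eliminate column x3 from the other rows.
After both pivots, the entry at the obj-row, column RHS is 12.

12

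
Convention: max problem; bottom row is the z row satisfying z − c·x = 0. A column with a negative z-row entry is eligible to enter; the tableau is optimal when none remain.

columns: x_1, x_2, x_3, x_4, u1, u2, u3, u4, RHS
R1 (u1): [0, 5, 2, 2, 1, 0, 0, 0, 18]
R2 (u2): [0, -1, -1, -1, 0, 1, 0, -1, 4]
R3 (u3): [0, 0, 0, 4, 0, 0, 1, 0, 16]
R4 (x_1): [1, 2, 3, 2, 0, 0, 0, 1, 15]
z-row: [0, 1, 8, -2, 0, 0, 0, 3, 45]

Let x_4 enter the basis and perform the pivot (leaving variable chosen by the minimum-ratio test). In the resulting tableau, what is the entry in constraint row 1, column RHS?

Ratio test on column x_4 — row 1: 18/2 = 9; row 2: entry -1 ≤ 0; row 3: 16/4 = 4; row 4: 15/2 = 15/2. Minimum is 4 at row 3 (u3 leaves); pivot element 4.
Divide row 3 by 4; eliminate column x_4 from the other rows.
Row 1 update in column RHS: 18 − 2·4 = 10.

10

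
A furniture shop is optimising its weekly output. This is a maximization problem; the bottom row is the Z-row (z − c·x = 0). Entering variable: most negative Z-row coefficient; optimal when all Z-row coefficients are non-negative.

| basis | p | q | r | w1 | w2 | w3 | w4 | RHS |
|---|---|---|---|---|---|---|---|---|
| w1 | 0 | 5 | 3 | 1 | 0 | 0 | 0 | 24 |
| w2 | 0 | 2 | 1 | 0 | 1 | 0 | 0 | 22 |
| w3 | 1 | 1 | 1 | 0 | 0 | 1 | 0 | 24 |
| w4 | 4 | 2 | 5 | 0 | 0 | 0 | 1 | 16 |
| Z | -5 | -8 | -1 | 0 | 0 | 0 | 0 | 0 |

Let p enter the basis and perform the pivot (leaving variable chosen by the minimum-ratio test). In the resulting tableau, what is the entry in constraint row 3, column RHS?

Ratio test on column p — row 1: entry 0 ≤ 0; row 2: entry 0 ≤ 0; row 3: 24/1 = 24; row 4: 16/4 = 4. Minimum is 4 at row 4 (w4 leaves); pivot element 4.
Divide row 4 by 4; eliminate column p from the other rows.
Row 3 update in column RHS: 24 − 1·4 = 20.

20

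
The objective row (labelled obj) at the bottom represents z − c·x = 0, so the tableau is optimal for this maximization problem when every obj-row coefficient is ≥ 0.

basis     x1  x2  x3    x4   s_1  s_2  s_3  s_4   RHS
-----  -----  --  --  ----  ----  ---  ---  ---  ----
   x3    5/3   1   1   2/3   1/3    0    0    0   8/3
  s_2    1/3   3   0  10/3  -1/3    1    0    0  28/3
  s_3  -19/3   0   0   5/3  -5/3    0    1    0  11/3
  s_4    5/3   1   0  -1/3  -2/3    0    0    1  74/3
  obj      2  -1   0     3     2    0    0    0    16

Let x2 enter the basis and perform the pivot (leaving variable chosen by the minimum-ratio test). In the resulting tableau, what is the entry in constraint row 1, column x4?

2/3

Ratio test on column x2 — row 1: (8/3)/1 = 8/3; row 2: (28/3)/3 = 28/9; row 3: entry 0 ≤ 0; row 4: (74/3)/1 = 74/3. Minimum is 8/3 at row 1 (x3 leaves); pivot element 1.
Divide row 1 by 1; eliminate column x2 from the other rows.
In the new row 1, the x4 entry is the old entry divided by the pivot: (2/3)/1 = 2/3.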